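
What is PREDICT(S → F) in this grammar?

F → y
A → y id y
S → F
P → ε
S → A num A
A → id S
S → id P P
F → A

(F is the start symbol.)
{ 'id', 'y' }

PREDICT(S → F) = (FIRST(RHS) \ {ε}) ∪ (FOLLOW(S) if ε ∈ FIRST(RHS), i.e. RHS ⇒* ε)
FIRST(F) = { 'id', 'y' }
FIRST(F) = { 'id', 'y' }
ε ∉ FIRST(F), so FOLLOW(S) is not added.
PREDICT(S → F) = { 'id', 'y' }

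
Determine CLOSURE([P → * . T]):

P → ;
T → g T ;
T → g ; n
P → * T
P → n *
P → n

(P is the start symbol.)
To compute CLOSURE, for each item [A → α.Bβ] where B is a non-terminal, add [B → .γ] for all productions B → γ; repeat for the newly added items until nothing changes.

Start with: [P → * . T]
  [P → * . T] has the dot before T: add [T → . g T ;], [T → . g ; n]
No further items can be added.

CLOSURE = { [P → * . T], [T → . g ; n], [T → . g T ;] }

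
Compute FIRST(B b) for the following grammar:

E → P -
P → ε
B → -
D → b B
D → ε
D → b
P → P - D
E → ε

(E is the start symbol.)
FIRST sets of the non-terminals involved (from the grammar, by fixed-point iteration):
  FIRST(B) = { '-' }

To compute FIRST(B b), process the symbols left to right:
Symbol B is a non-terminal. Add FIRST(B) \ {ε} = { '-' }
B is not nullable (ε ∉ FIRST(B)), so stop here.
FIRST(B b) = { '-' }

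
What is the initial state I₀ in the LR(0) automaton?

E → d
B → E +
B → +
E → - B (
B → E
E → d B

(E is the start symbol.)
{ [E → . - B (], [E → . d B], [E → . d], [E' → . E] }

First, augment the grammar with E' → E
I₀ = CLOSURE({ [E' → . E] }):
  [E' → . E] has the dot before E: add [E → . d], [E → . - B (], [E → . d B]
No further items can be added.

I₀ = { [E → . - B (], [E → . d B], [E → . d], [E' → . E] }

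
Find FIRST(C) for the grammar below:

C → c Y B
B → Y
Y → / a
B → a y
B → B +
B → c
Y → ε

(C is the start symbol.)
{ 'c' }

To compute FIRST(C), examine every production with C on the left-hand side, reading each right-hand side left to right until a non-nullable symbol is reached.

From C → c Y B:
  - c is a terminal: add 'c' and stop

Collecting: FIRST(C) = { 'c' }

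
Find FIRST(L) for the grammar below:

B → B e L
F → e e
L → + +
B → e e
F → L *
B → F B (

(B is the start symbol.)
{ '+' }

From L → + +:
  - '+' is a terminal: add '+' and stop

Collecting: FIRST(L) = { '+' }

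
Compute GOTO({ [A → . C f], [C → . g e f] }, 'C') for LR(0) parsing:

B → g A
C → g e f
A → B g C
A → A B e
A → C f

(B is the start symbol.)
GOTO(I, 'C') = CLOSURE({ [A → αX.β] : [A → α.Xβ] ∈ I, X = 'C' })

Items with dot before 'C', with the dot advanced:
  [A → . C f] → [A → C . f]
Closure adds nothing (no advanced item has the dot before a non-terminal).

GOTO = { [A → C . f] }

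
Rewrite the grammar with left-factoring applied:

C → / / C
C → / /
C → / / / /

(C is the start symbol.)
Left-factoring transforms A → αβ₁ | αβ₂ into A → αA' and A' → β₁ | β₂
(α is the longest common prefix among the alternatives). Repeat until
no nonterminal has two alternatives with a common prefix.

Round 1: C has alternatives sharing prefix '/ /'. Introduce C': C → / / C'
  Add: C' → C
  Add: C' → ε
  Add: C' → / /

No remaining common prefixes — done.

Resulting grammar:
C → / / C'
C' → C
C' → ε
C' → / /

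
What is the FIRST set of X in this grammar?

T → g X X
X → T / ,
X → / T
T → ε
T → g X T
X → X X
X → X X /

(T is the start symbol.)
To compute FIRST(X), examine every production with X on the left-hand side, reading each right-hand side left to right until a non-nullable symbol is reached.

FIRST sets of the other non-terminals involved (by the same procedure, iterated to a fixed point):
  FIRST(T) = { 'g', ε }

From X → T / ,:
  - T is a non-terminal: add FIRST(T) \ {ε} = { 'g' }
    T is nullable, so continue to the next symbol
  - '/' is a terminal: add '/' and stop
From X → / T:
  - '/' is a terminal: add '/' and stop
From X → X X:
  - X is the symbol being defined: contributes nothing new
    X is not nullable, so stop
From X → X X /:
  - X is the symbol being defined: contributes nothing new
    X is not nullable, so stop

Collecting: FIRST(X) = { '/', 'g' }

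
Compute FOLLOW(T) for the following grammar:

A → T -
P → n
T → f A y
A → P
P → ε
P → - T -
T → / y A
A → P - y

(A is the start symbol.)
To compute FOLLOW(T), find every occurrence of T on a right-hand side N → α T β: add FIRST(β) \ {ε}, and if β is empty or nullable also add FOLLOW(N). Iterate to a fixed point.

In A → T -: T is followed by '-', add FIRST('-') \ {ε} = { '-' }
In P → - T -: T is followed by '-', add FIRST('-') \ {ε} = { '-' }

Taking the union: FOLLOW(T) = { '-' }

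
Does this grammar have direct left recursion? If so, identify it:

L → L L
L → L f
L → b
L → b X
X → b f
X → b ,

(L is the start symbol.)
Yes, L is left-recursive

L → L L: LEFT RECURSIVE (starts with L)
L → L f: LEFT RECURSIVE (starts with L)
L → b: starts with b
L → b X: starts with b
X → b f: starts with b
X → b ,: starts with b

The grammar has direct left recursion on: L.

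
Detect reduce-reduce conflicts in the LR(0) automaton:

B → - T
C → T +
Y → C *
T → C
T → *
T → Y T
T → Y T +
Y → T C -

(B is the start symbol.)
Augment with B' → B and build the canonical LR(0) collection (I0 = CLOSURE({[B' → . B]}), then GOTO on every symbol after a dot until no new states appear). It has 14 states:
  I0: { [B → . - T], [B' → . B] }  — shift
  I1: { [B → - . T], [C → . T +], [T → . *], [T → . C], [T → . Y T +], [T → . Y T], [Y → . C *], [Y → . T C -] }  — shift
  I2: { [B' → B .] }  — accept
  I3: { [T → * .] }  — reduce
  I4: { [T → C .], [Y → C . *] }  — shift, reduce
  I5: { [B → - T .], [C → . T +], [C → T . +], [T → . *], [T → . C], [T → . Y T +], [T → . Y T], [Y → . C *], [Y → . T C -], [Y → T . C -] }  — shift, reduce
  I6: { [C → . T +], [T → . *], [T → . C], [T → . Y T +], [T → . Y T], [T → Y . T +], [T → Y . T], [Y → . C *], [Y → . T C -] }  — shift
  I7: { [C → . T +], [C → T . +], [T → . *], [T → . C], [T → . Y T +], [T → . Y T], [T → Y T . +], [T → Y T .], [Y → . C *], [Y → . T C -], [Y → T . C -] }  — shift, reduce
  I8: { [C → T + .], [T → Y T + .] }  — 2 reduces
  I9: { [T → C .], [Y → C . *], [Y → T C . -] }  — shift, reduce
  I10: { [C → . T +], [C → T . +], [T → . *], [T → . C], [T → . Y T +], [T → . Y T], [Y → . C *], [Y → . T C -], [Y → T . C -] }  — shift
  I11: { [C → T + .] }  — reduce
  I12: { [Y → C * .] }  — reduce
  I13: { [Y → T C - .] }  — reduce

I8 contains complete items [C → T + .], [T → Y T + .] — reduce-reduce conflict.

Answer: Yes — I8: [C → T + .] vs [T → Y T + .]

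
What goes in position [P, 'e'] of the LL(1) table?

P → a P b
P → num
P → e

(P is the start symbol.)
P → e

To find M[P, 'e'], we find productions for P where 'e' is in the predict set (PREDICT(N → α) = (FIRST(α) \ {ε}) ∪ (FOLLOW(N) if α ⇒* ε)).

P → a P b: PREDICT = { 'a' }
P → num: PREDICT = { 'num' }
P → e: PREDICT = { 'e' }
  'e' is in predict set, so this production goes in M[P, 'e']

M[P, 'e'] = P → e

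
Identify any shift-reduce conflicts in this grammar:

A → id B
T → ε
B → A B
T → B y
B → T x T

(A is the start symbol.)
A shift-reduce conflict occurs when an LR(0) state has both:
  - a complete (reduce) item [A → α .] (dot at the end), and
  - a shift item [B → β . c γ] (dot before a terminal).

Augment with A' → A and build the canonical LR(0) collection (I0 = CLOSURE({[A' → . A]}), then GOTO on every symbol after a dot until no new states appear). It has 11 states:
  I0: { [A → . id B], [A' → . A] }  — shift
  I1: { [A' → A .] }  — accept
  I2: { [A → . id B], [A → id . B], [B → . A B], [B → . T x T], [T → . B y], [T → .] }  — shift, reduce
  I3: { [A → . id B], [B → . A B], [B → . T x T], [B → A . B], [T → . B y], [T → .] }  — shift, reduce
  I4: { [A → id B .], [T → B . y] }  — shift, reduce
  I5: { [B → T . x T] }  — shift
  I6: { [A → . id B], [B → . A B], [B → . T x T], [B → T x . T], [T → . B y], [T → .] }  — shift, reduce
  I7: { [T → B . y] }  — shift
  I8: { [B → T . x T], [B → T x T .] }  — shift, reduce
  I9: { [T → B y .] }  — reduce
  I10: { [B → A B .], [T → B . y] }  — shift, reduce

I2 contains reduce item [T → .] and shift item [A → . id B] — shift-reduce conflict.
I3 contains reduce item [T → .] and shift item [A → . id B] — shift-reduce conflict.
I4 contains reduce item [A → id B .] and shift item [T → B . y] — shift-reduce conflict.
I6 contains reduce item [T → .] and shift item [A → . id B] — shift-reduce conflict.
I8 contains reduce item [B → T x T .] and shift item [B → T . x T] — shift-reduce conflict.
I10 contains reduce item [B → A B .] and shift item [T → B . y] — shift-reduce conflict.

Answer: Yes — I2: [T → .] vs [A → . id B]; I3: [T → .] vs [A → . id B]; I4: [A → id B .] vs [T → B . y]; I6: [T → .] vs [A → . id B]; I8: [B → T x T .] vs [B → T . x T]; I10: [B → A B .] vs [T → B . y]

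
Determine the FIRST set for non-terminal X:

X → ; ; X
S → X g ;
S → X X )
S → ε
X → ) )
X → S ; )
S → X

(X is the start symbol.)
To compute FIRST(X), examine every production with X on the left-hand side, reading each right-hand side left to right until a non-nullable symbol is reached.

FIRST sets of the other non-terminals involved (by the same procedure, iterated to a fixed point):
  FIRST(S) = { ')', ';', ε }

From X → ; ; X:
  - ';' is a terminal: add ';' and stop
From X → ) ):
  - ')' is a terminal: add ')' and stop
From X → S ; ):
  - S is a non-terminal: add FIRST(S) \ {ε} = { ')', ';' }
    S is nullable, so continue to the next symbol
  - ';' is a terminal: add ';' and stop

Collecting: FIRST(X) = { ')', ';' }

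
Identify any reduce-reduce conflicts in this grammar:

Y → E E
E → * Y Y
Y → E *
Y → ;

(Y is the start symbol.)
A reduce-reduce conflict occurs when an LR(0) state has two complete items [A → α .] and [B → β .] — both call for a reduction, and with no lookahead the parser cannot choose between them.

Augment with Y' → Y and build the canonical LR(0) collection (I0 = CLOSURE({[Y' → . Y]}), then GOTO on every symbol after a dot until no new states appear). It has 9 states:
  I0: { [E → . * Y Y], [Y → . ;], [Y → . E *], [Y → . E E], [Y' → . Y] }  — shift
  I1: { [E → * . Y Y], [E → . * Y Y], [Y → . ;], [Y → . E *], [Y → . E E] }  — shift
  I2: { [Y → ; .] }  — reduce
  I3: { [E → . * Y Y], [Y → E . *], [Y → E . E] }  — shift
  I4: { [Y' → Y .] }  — accept
  I5: { [E → * . Y Y], [E → . * Y Y], [Y → . ;], [Y → . E *], [Y → . E E], [Y → E * .] }  — shift, reduce
  I6: { [Y → E E .] }  — reduce
  I7: { [E → * Y . Y], [E → . * Y Y], [Y → . ;], [Y → . E *], [Y → . E E] }  — shift
  I8: { [E → * Y Y .] }  — reduce

No state contains more than one complete item.

Answer: No reduce-reduce conflicts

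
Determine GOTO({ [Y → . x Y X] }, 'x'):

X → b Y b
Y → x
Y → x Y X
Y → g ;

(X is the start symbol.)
GOTO(I, 'x') = CLOSURE({ [A → αX.β] : [A → α.Xβ] ∈ I, X = 'x' })

Items with dot before 'x', with the dot advanced:
  [Y → . x Y X] → [Y → x . Y X]
Closure of the advanced items:
  [Y → x . Y X] has the dot before Y: add [Y → . x], [Y → . x Y X], [Y → . g ;]

GOTO = { [Y → . g ;], [Y → . x Y X], [Y → . x], [Y → x . Y X] }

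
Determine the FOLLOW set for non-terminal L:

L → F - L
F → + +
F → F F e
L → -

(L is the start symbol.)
L is the start symbol, so $ ∈ FOLLOW(L).
In L → F - L: L is at the end; this adds FOLLOW(L) to itself — nothing new

Taking the union: FOLLOW(L) = { $ }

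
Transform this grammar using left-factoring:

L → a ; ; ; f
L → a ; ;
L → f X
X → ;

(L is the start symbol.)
Left-factoring transforms A → αβ₁ | αβ₂ into A → αA' and A' → β₁ | β₂
(α is the longest common prefix among the alternatives). Repeat until
no nonterminal has two alternatives with a common prefix.

Round 1: L has alternatives sharing prefix 'a ; ;'. Introduce L': L → a ; ; L'
  Add: L' → ; f
  Add: L' → ε

No remaining common prefixes — done.

Resulting grammar:
L → a ; ; L'
L' → ; f
L' → ε
L → f X
X → ;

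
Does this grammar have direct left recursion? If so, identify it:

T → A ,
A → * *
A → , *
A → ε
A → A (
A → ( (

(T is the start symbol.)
Yes, A is left-recursive

Direct left recursion occurs when N → N α for some non-terminal N (the right-hand side begins with the left-hand side itself).

T → A ,: starts with A
A → * *: starts with '*'
A → , *: starts with ','
A → ε: starts with ε
A → A (: LEFT RECURSIVE (starts with A)
A → ( (: starts with '('

The grammar has direct left recursion on: A.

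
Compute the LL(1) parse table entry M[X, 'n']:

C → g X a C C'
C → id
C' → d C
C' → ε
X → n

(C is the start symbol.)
X → n

To find M[X, 'n'], we find productions for X where 'n' is in the predict set (PREDICT(N → α) = (FIRST(α) \ {ε}) ∪ (FOLLOW(N) if α ⇒* ε)).

X → n: PREDICT = { 'n' }
  'n' is in predict set, so this production goes in M[X, 'n']

M[X, 'n'] = X → n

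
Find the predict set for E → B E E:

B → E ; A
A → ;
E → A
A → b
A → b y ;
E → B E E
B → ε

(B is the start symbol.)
{ ';', 'b' }

PREDICT(E → B E E) = (FIRST(RHS) \ {ε}) ∪ (FOLLOW(E) if ε ∈ FIRST(RHS), i.e. RHS ⇒* ε)
FIRST(B) = { ';', 'b', ε }
FIRST(E) = { ';', 'b' }
FIRST(B E E) = { ';', 'b' }
ε ∉ FIRST(B E E), so FOLLOW(E) is not added.
PREDICT(E → B E E) = { ';', 'b' }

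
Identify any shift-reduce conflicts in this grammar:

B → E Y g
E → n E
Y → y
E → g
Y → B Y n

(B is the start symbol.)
No shift-reduce conflicts

A shift-reduce conflict occurs when an LR(0) state has both:
  - a complete (reduce) item [A → α .] (dot at the end), and
  - a shift item [B → β . c γ] (dot before a terminal).

Augment with B' → B and build the canonical LR(0) collection (I0 = CLOSURE({[B' → . B]}), then GOTO on every symbol after a dot until no new states appear). It has 12 states:
  I0: { [B → . E Y g], [B' → . B], [E → . g], [E → . n E] }  — shift
  I1: { [B' → B .] }  — accept
  I2: { [B → . E Y g], [B → E . Y g], [E → . g], [E → . n E], [Y → . B Y n], [Y → . y] }  — shift
  I3: { [E → g .] }  — reduce
  I4: { [E → . g], [E → . n E], [E → n . E] }  — shift
  I5: { [E → n E .] }  — reduce
  I6: { [B → . E Y g], [E → . g], [E → . n E], [Y → . B Y n], [Y → . y], [Y → B . Y n] }  — shift
  I7: { [B → E Y . g] }  — shift
  I8: { [Y → y .] }  — reduce
  I9: { [B → E Y g .] }  — reduce
  I10: { [Y → B Y . n] }  — shift
  I11: { [Y → B Y n .] }  — reduce

No state contains both a complete item and a shift item.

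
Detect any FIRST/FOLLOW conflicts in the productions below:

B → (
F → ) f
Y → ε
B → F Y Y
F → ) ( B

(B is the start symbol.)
No FIRST/FOLLOW conflicts.

Nullable non-terminals: Y.
Y has a nullable alternative but only one production, so nothing to check.

B, F have no nullable alternative, so no FIRST/FOLLOW check is needed there.

No FIRST/FOLLOW conflicts found.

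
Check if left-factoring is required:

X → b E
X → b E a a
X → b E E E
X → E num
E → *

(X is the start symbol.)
Left-factoring is needed when two productions for the same non-terminal
share a common prefix on the right-hand side.

Productions for X:
  X → b E
  X → b E a a
  X → b E E E
  X → E num

Found common prefix 'b E' in productions for X

Answer: Yes, X has productions with common prefix 'b E'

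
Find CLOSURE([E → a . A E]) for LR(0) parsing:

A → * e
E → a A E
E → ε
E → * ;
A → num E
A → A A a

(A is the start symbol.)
Start with: [E → a . A E]
  [E → a . A E] has the dot before A: add [A → . * e], [A → . num E], [A → . A A a]
No further items can be added.

CLOSURE = { [A → . * e], [A → . A A a], [A → . num E], [E → a . A E] }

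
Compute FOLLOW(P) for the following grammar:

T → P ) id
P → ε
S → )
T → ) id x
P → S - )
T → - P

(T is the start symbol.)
{ $, ')' }

To compute FOLLOW(P), find every occurrence of P on a right-hand side N → α P β: add FIRST(β) \ {ε}, and if β is empty or nullable also add FOLLOW(N). Iterate to a fixed point.

In T → P ) id: P is followed by ')' id, add FIRST(')' id) \ {ε} = { ')' }
In T → - P: P is at the end, add FOLLOW(T)

The FOLLOW sets referred to above (computed the same way, to a fixed point):
  FOLLOW(T) = { $ }

Taking the union: FOLLOW(P) = { $, ')' }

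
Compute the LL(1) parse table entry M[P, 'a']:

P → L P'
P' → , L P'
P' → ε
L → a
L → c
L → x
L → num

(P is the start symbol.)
P → L P'

To find M[P, 'a'], we find productions for P where 'a' is in the predict set (PREDICT(N → α) = (FIRST(α) \ {ε}) ∪ (FOLLOW(N) if α ⇒* ε)).

Relevant sets:
  FIRST(L) = { 'a', 'c', 'num', 'x' }

P → L P': PREDICT = { 'a', 'c', 'num', 'x' }
  'a' is in predict set, so this production goes in M[P, 'a']

M[P, 'a'] = P → L P'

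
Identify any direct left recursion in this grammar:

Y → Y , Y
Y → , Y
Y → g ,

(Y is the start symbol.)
Yes, Y is left-recursive

Direct left recursion occurs when N → N α for some non-terminal N (the right-hand side begins with the left-hand side itself).

Y → Y , Y: LEFT RECURSIVE (starts with Y)
Y → , Y: starts with ','
Y → g ,: starts with g

The grammar has direct left recursion on: Y.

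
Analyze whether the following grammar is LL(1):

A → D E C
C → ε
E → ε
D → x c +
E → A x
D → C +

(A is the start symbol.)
Relevant sets:
  FIRST(A) = { '+', 'x' }
  FIRST(C) = { ε }
  FOLLOW(E) = { $, 'x' }

For E:
  PREDICT(E → ε) = { $, 'x' }
  PREDICT(E → A x) = { '+', 'x' }
For D:
  PREDICT(D → x c '+') = { 'x' }
  PREDICT(D → C '+') = { '+' }
A, C have a single production, so nothing to check there.

Conflict found: Predict set conflict for E: { 'x' }
The grammar is NOT LL(1).

Answer: No. Predict set conflict for E: { 'x' }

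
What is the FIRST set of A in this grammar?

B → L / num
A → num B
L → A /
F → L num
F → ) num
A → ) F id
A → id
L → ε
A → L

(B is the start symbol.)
FIRST sets of the other non-terminals involved (by the same procedure, iterated to a fixed point):
  FIRST(L) = { ')', '/', 'id', 'num', ε }

From A → num B:
  - num is a terminal: add 'num' and stop
From A → ) F id:
  - ')' is a terminal: add ')' and stop
From A → id:
  - id is a terminal: add 'id' and stop
From A → L:
  - L is a non-terminal: add FIRST(L) \ {ε} = { ')', '/', 'id', 'num' }
    L is nullable and nothing follows, so the whole right-hand side can vanish: ε ∈ FIRST(A)

Collecting: FIRST(A) = { ')', '/', 'id', 'num', ε }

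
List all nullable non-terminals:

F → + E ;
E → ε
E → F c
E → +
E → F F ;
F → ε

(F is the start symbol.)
A non-terminal is nullable if it can derive ε (the empty string): either it has an ε-production, or it has a production whose right-hand side consists entirely of nullable non-terminals.

ε-productions: E → ε, F → ε
So E, F are immediately nullable.
Every non-terminal is now nullable.
Nullable = { 'E', 'F' }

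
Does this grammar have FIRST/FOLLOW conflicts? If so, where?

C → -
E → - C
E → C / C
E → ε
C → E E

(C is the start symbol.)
Yes. C → '-' with FOLLOW(C) on { '-' }; E → '-' C with FOLLOW(E) on { '-' }; E → C '/' C with FOLLOW(E) on { '-', '/' }

A FIRST/FOLLOW conflict occurs when a non-terminal N has a nullable alternative N → β (β ⇒* ε) and another alternative N → α with FIRST(α) ∩ FOLLOW(N) ≠ ∅: on such a lookahead the parser cannot decide between expanding α and letting N vanish via β.

Nullable non-terminals: C, E.
FIRST sets used below: FIRST(E) = { '-', '/', ε }, FIRST(C) = { '-', '/', ε }

C: nullable alternative(s) C → E E; FOLLOW(C) = { $, '-', '/' }
  C → -: FIRST \ {ε} = { '-' } — overlaps FOLLOW(C) on { '-' }: CONFLICT
  C → E E: FIRST \ {ε} = { '-', '/' } — this is the only nullable alternative, skip

E: nullable alternative(s) E → ε; FOLLOW(E) = { $, '-', '/' }
  E → - C: FIRST \ {ε} = { '-' } — overlaps FOLLOW(E) on { '-' }: CONFLICT
  E → C / C: FIRST \ {ε} = { '-', '/' } — overlaps FOLLOW(E) on { '-', '/' }: CONFLICT
  E → ε: FIRST \ {ε} = { } — this is the only nullable alternative, skip

So the grammar has 3 FIRST/FOLLOW conflicts (marked CONFLICT above).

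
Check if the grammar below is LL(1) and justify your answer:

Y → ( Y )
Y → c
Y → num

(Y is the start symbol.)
A grammar is LL(1) if for each non-terminal N with multiple productions, the predict sets of those productions are pairwise disjoint, where PREDICT(N → α) = (FIRST(α) \ {ε}) ∪ (FOLLOW(N) if α ⇒* ε).

For Y:
  PREDICT(Y → '(' Y ')') = { '(' }
  PREDICT(Y → c) = { 'c' }
  PREDICT(Y → num) = { 'num' }

All predict sets are disjoint. The grammar IS LL(1).

Answer: Yes, the grammar is LL(1).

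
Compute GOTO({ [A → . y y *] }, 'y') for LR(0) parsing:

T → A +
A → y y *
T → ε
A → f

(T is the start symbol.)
GOTO(I, 'y') = CLOSURE({ [A → αX.β] : [A → α.Xβ] ∈ I, X = 'y' })

Items with dot before 'y', with the dot advanced:
  [A → . y y *] → [A → y . y *]
Closure adds nothing (no advanced item has the dot before a non-terminal).

GOTO = { [A → y . y *] }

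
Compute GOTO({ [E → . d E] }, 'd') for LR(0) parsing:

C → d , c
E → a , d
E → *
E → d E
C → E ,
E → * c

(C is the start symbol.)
GOTO(I, 'd') = CLOSURE({ [A → αX.β] : [A → α.Xβ] ∈ I, X = 'd' })

Items with dot before 'd', with the dot advanced:
  [E → . d E] → [E → d . E]
Closure of the advanced items:
  [E → d . E] has the dot before E: add [E → . a , d], [E → . *], [E → . d E], [E → . * c]

GOTO = { [E → . * c], [E → . *], [E → . a , d], [E → . d E], [E → d . E] }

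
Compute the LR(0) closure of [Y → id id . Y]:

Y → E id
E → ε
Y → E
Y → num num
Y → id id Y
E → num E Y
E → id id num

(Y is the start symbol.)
To compute CLOSURE, for each item [A → α.Bβ] where B is a non-terminal, add [B → .γ] for all productions B → γ; repeat for the newly added items until nothing changes.

Start with: [Y → id id . Y]
  [Y → id id . Y] has the dot before Y: add [Y → . E id], [Y → . E], [Y → . num num], [Y → . id id Y]
  [Y → . E id] has the dot before E: add [E → .], [E → . num E Y], [E → . id id num]
No further items can be added.

CLOSURE = { [E → . id id num], [E → . num E Y], [E → .], [Y → . E id], [Y → . E], [Y → . id id Y], [Y → . num num], [Y → id id . Y] }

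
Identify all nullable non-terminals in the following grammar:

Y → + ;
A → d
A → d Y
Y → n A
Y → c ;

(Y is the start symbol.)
A non-terminal is nullable if it can derive ε (the empty string): either it has an ε-production, or it has a production whose right-hand side consists entirely of nullable non-terminals.

There are no ε-productions, so no non-terminal can derive ε.
No non-terminals are nullable.

Answer: None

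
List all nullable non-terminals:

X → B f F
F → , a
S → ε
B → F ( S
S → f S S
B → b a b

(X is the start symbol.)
{ 'S' }

A non-terminal is nullable if it can derive ε (the empty string): either it has an ε-production, or it has a production whose right-hand side consists entirely of nullable non-terminals.

ε-productions: S → ε
So S is immediately nullable.
No further non-terminal can be added: every production for the remaining non-terminals contains a terminal or a non-nullable non-terminal.
Nullable = { 'S' }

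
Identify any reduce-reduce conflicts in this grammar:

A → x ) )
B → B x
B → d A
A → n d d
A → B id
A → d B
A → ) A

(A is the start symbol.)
A reduce-reduce conflict occurs when an LR(0) state has two complete items [A → α .] and [B → β .] — both call for a reduction, and with no lookahead the parser cannot choose between them.

Augment with A' → A and build the canonical LR(0) collection (I0 = CLOSURE({[A' → . A]}), then GOTO on every symbol after a dot until no new states appear). It has 16 states:
  I0: { [A → . ) A], [A → . B id], [A → . d B], [A → . n d d], [A → . x ) )], [A' → . A], [B → . B x], [B → . d A] }  — shift
  I1: { [A → ) . A], [A → . ) A], [A → . B id], [A → . d B], [A → . n d d], [A → . x ) )], [B → . B x], [B → . d A] }  — shift
  I2: { [A' → A .] }  — accept
  I3: { [A → B . id], [B → B . x] }  — shift
  I4: { [A → . ) A], [A → . B id], [A → . d B], [A → . n d d], [A → . x ) )], [A → d . B], [B → . B x], [B → . d A], [B → d . A] }  — shift
  I5: { [A → n . d d] }  — shift
  I6: { [A → x . ) )] }  — shift
  I7: { [A → x ) . )] }  — shift
  I8: { [A → x ) ) .] }  — reduce
  I9: { [A → n d . d] }  — shift
  I10: { [A → n d d .] }  — reduce
  I11: { [B → d A .] }  — reduce
  I12: { [A → B . id], [A → d B .], [B → B . x] }  — shift, reduce
  I13: { [A → B id .] }  — reduce
  I14: { [B → B x .] }  — reduce
  I15: { [A → ) A .] }  — reduce

No state contains more than one complete item.

Answer: No reduce-reduce conflicts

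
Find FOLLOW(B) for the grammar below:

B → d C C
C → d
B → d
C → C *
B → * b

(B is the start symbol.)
{ $ }

B is the start symbol, so $ ∈ FOLLOW(B).
B does not occur on any right-hand side.

Taking the union: FOLLOW(B) = { $ }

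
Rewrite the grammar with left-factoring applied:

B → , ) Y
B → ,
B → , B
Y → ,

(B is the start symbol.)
Left-factoring transforms A → αβ₁ | αβ₂ into A → αA' and A' → β₁ | β₂
(α is the longest common prefix among the alternatives). Repeat until
no nonterminal has two alternatives with a common prefix.

Round 1: B has alternatives sharing prefix ','. Introduce B': B → , B'
  Add: B' → ) Y
  Add: B' → ε
  Add: B' → B

No remaining common prefixes — done.

Resulting grammar:
B → , B'
B' → ) Y
B' → ε
B' → B
Y → ,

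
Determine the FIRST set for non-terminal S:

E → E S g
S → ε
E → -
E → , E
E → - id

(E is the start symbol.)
To compute FIRST(S), examine every production with S on the left-hand side, reading each right-hand side left to right until a non-nullable symbol is reached.

From S → ε:
  - ε-production, so ε ∈ FIRST(S)

Collecting: FIRST(S) = { ε }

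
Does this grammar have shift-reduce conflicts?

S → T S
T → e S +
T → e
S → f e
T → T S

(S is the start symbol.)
A shift-reduce conflict occurs when an LR(0) state has both:
  - a complete (reduce) item [A → α .] (dot at the end), and
  - a shift item [B → β . c γ] (dot before a terminal).

Augment with S' → S and build the canonical LR(0) collection (I0 = CLOSURE({[S' → . S]}), then GOTO on every symbol after a dot until no new states appear). It has 9 states:
  I0: { [S → . T S], [S → . f e], [S' → . S], [T → . T S], [T → . e S +], [T → . e] }  — shift
  I1: { [S' → S .] }  — accept
  I2: { [S → . T S], [S → . f e], [S → T . S], [T → . T S], [T → . e S +], [T → . e], [T → T . S] }  — shift
  I3: { [S → . T S], [S → . f e], [T → . T S], [T → . e S +], [T → . e], [T → e . S +], [T → e .] }  — shift, reduce
  I4: { [S → f . e] }  — shift
  I5: { [S → f e .] }  — reduce
  I6: { [T → e S . +] }  — shift
  I7: { [T → e S + .] }  — reduce
  I8: { [S → T S .], [T → T S .] }  — 2 reduces

I3 contains reduce item [T → e .] and shift items [S → . f e], [T → . e], [T → . e S +] — shift-reduce conflict.

Answer: Yes — I3: [T → e .] vs [S → . f e]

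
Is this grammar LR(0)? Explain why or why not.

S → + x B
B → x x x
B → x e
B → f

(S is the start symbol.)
Yes, the grammar is LR(0)

Augment with S' → S and build the canonical LR(0) collection (I0 = CLOSURE({[S' → . S]}), then GOTO on every symbol after a dot until no new states appear). It has 10 states:
  I0: { [S → . + x B], [S' → . S] }  — shift
  I1: { [S → + . x B] }  — shift
  I2: { [S' → S .] }  — accept
  I3: { [B → . f], [B → . x e], [B → . x x x], [S → + x . B] }  — shift
  I4: { [S → + x B .] }  — reduce
  I5: { [B → f .] }  — reduce
  I6: { [B → x . e], [B → x . x x] }  — shift
  I7: { [B → x e .] }  — reduce
  I8: { [B → x x . x] }  — shift
  I9: { [B → x x x .] }  — reduce

Every state is either a pure shift/goto state or contains exactly one complete item and nothing to shift — no conflicts. The grammar is LR(0).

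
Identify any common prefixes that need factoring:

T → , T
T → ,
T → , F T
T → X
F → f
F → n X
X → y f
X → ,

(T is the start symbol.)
Yes, T has productions with common prefix ','

Left-factoring is needed when two productions for the same non-terminal
share a common prefix on the right-hand side.

Productions for T:
  T → , T
  T → ,
  T → , F T
  T → X
Productions for F:
  F → f
  F → n X
Productions for X:
  X → y f
  X → ,

Found common prefix ',' in productions for T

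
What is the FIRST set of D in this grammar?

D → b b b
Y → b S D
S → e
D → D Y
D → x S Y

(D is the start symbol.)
{ 'b', 'x' }

From D → b b b:
  - b is a terminal: add 'b' and stop
From D → D Y:
  - D is the symbol being defined: contributes nothing new
    D is not nullable, so stop
From D → x S Y:
  - x is a terminal: add 'x' and stop

Collecting: FIRST(D) = { 'b', 'x' }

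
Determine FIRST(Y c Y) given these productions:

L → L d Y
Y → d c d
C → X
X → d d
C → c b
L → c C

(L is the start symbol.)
{ 'd' }

FIRST sets of the non-terminals involved (from the grammar, by fixed-point iteration):
  FIRST(Y) = { 'd' }

To compute FIRST(Y c Y), process the symbols left to right:
Symbol Y is a non-terminal. Add FIRST(Y) \ {ε} = { 'd' }
Y is not nullable (ε ∉ FIRST(Y)), so stop here.
FIRST(Y c Y) = { 'd' }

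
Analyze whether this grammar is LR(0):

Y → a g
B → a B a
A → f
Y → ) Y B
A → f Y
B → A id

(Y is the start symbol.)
Augment with Y' → Y and build the canonical LR(0) collection (I0 = CLOSURE({[Y' → . Y]}), then GOTO on every symbol after a dot until no new states appear). It has 14 states:
  I0: { [Y → . ) Y B], [Y → . a g], [Y' → . Y] }  — shift
  I1: { [Y → ) . Y B], [Y → . ) Y B], [Y → . a g] }  — shift
  I2: { [Y' → Y .] }  — accept
  I3: { [Y → a . g] }  — shift
  I4: { [Y → a g .] }  — reduce
  I5: { [A → . f Y], [A → . f], [B → . A id], [B → . a B a], [Y → ) Y . B] }  — shift
  I6: { [B → A . id] }  — shift
  I7: { [Y → ) Y B .] }  — reduce
  I8: { [A → . f Y], [A → . f], [B → . A id], [B → . a B a], [B → a . B a] }  — shift
  I9: { [A → f . Y], [A → f .], [Y → . ) Y B], [Y → . a g] }  — shift, reduce
  I10: { [A → f Y .] }  — reduce
  I11: { [B → a B . a] }  — shift
  I12: { [B → a B a .] }  — reduce
  I13: { [B → A id .] }  — reduce

Conflict in state I9:
  Shift-reduce conflict between [A → f .] and [Y → . ) Y B]
So the grammar is NOT LR(0).

Answer: No. Shift-reduce conflict between [A → f .] and [Y → . ) Y B]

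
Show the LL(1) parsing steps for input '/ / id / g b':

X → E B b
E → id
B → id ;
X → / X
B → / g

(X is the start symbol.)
LL(1) parsing maintains a stack (initially the start symbol over $) and the input. At each step: if the stack top is a terminal, match it against the current input token; if it is a non-terminal N, replace it with the RHS of M[N, lookahead] (the unique production whose predict set contains the lookahead).

Stack is shown with the top on the left.

Stack     Input           Action
--------------------------------
X $       / / id / g b $  output X → / X
/ X $     / / id / g b $  match '/'
X $       / id / g b $    output X → / X
/ X $     / id / g b $    match '/'
X $       id / g b $      output X → E B b
E B b $   id / g b $      output E → id
id B b $  id / g b $      match 'id'
B b $     / g b $         output B → / g
/ g b $   / g b $         match '/'
g b $     g b $           match 'g'
b $       b $             match 'b'
$         $               accept

The string is accepted.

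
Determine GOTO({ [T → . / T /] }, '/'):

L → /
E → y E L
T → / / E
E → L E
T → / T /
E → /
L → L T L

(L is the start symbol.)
GOTO(I, '/') = CLOSURE({ [A → αX.β] : [A → α.Xβ] ∈ I, X = '/' })

Items with dot before '/', with the dot advanced:
  [T → . / T /] → [T → / . T /]
Closure of the advanced items:
  [T → / . T /] has the dot before T: add [T → . / / E], [T → . / T /]

GOTO = { [T → . / / E], [T → . / T /], [T → / . T /] }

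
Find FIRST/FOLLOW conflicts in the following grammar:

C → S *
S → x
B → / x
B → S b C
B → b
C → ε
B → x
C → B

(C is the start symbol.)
No FIRST/FOLLOW conflicts.

A FIRST/FOLLOW conflict occurs when a non-terminal N has a nullable alternative N → β (β ⇒* ε) and another alternative N → α with FIRST(α) ∩ FOLLOW(N) ≠ ∅: on such a lookahead the parser cannot decide between expanding α and letting N vanish via β.

Nullable non-terminals: C.
FIRST sets used below: FIRST(S) = { 'x' }, FIRST(B) = { '/', 'b', 'x' }

C: nullable alternative(s) C → ε; FOLLOW(C) = { $ }
  C → S *: FIRST \ {ε} = { 'x' } — disjoint from FOLLOW(C)
  C → ε: FIRST \ {ε} = { } — this is the only nullable alternative, skip
  C → B: FIRST \ {ε} = { '/', 'b', 'x' } — disjoint from FOLLOW(C)

B, S have no nullable alternative, so no FIRST/FOLLOW check is needed there.

No FIRST/FOLLOW conflicts found.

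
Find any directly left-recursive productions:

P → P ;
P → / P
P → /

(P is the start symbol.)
P → P ;: LEFT RECURSIVE (starts with P)
P → / P: starts with '/'
P → /: starts with '/'

The grammar has direct left recursion on: P.

Answer: Yes, P is left-recursive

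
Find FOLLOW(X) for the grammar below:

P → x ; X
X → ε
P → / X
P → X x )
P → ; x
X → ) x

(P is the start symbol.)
{ $, 'x' }

In P → x ; X: X is at the end, add FOLLOW(P)
In P → / X: X is at the end, add FOLLOW(P)
In P → X x ): X is followed by x ')', add FIRST(x ')') \ {ε} = { 'x' }

The FOLLOW sets referred to above (computed the same way, to a fixed point):
  FOLLOW(P) = { $ }

Taking the union: FOLLOW(X) = { $, 'x' }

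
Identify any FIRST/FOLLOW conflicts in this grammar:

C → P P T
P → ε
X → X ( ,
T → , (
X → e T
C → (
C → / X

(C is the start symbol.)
No FIRST/FOLLOW conflicts.

Nullable non-terminals: P.
P has a nullable alternative but only one production, so nothing to check.

C, T, X have no nullable alternative, so no FIRST/FOLLOW check is needed there.

No FIRST/FOLLOW conflicts found.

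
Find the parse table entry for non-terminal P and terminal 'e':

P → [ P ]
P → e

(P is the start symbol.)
To find M[P, 'e'], we find productions for P where 'e' is in the predict set (PREDICT(N → α) = (FIRST(α) \ {ε}) ∪ (FOLLOW(N) if α ⇒* ε)).

P → [ P ]: PREDICT = { '[' }
P → e: PREDICT = { 'e' }
  'e' is in predict set, so this production goes in M[P, 'e']

M[P, 'e'] = P → e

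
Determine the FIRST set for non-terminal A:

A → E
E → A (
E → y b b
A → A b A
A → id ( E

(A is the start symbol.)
{ 'id', 'y' }

To compute FIRST(A), examine every production with A on the left-hand side, reading each right-hand side left to right until a non-nullable symbol is reached.

FIRST sets of the other non-terminals involved (by the same procedure, iterated to a fixed point):
  FIRST(E) = { 'id', 'y' }

From A → E:
  - E is a non-terminal: add FIRST(E) \ {ε} = { 'id', 'y' }
    E is not nullable, so stop
From A → A b A:
  - A is the symbol being defined: contributes nothing new
    A is not nullable, so stop
From A → id ( E:
  - id is a terminal: add 'id' and stop

Collecting: FIRST(A) = { 'id', 'y' }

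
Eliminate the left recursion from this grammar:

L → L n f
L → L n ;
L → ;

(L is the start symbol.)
L → ; L'
L' → n f L'
L' → n ; L'
L' → ε

L is directly left-recursive. The standard transformation for
  A → A α₁ | ... | A α_m | β₁ | ... | β_n
is
  A  → β₁ A' | ... | β_n A'
  A' → α₁ A' | ... | α_m A' | ε

L → ; becomes L → ; L'
L → L n f becomes L' → n f L'
L → L n ; becomes L' → n ; L'
Add L' → ε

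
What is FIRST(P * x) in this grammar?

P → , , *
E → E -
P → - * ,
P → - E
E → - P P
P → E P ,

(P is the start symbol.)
FIRST sets of the non-terminals involved (from the grammar, by fixed-point iteration):
  FIRST(P) = { ',', '-' }

To compute FIRST(P * x), process the symbols left to right:
Symbol P is a non-terminal. Add FIRST(P) \ {ε} = { ',', '-' }
P is not nullable (ε ∉ FIRST(P)), so stop here.
FIRST(P * x) = { ',', '-' }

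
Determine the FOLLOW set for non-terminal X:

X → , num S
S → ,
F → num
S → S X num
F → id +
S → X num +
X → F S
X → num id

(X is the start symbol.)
{ $, 'num' }

To compute FOLLOW(X), find every occurrence of X on a right-hand side N → α X β: add FIRST(β) \ {ε}, and if β is empty or nullable also add FOLLOW(N). Iterate to a fixed point.

X is the start symbol, so $ ∈ FOLLOW(X).
In S → S X num: X is followed by num, add FIRST(num) \ {ε} = { 'num' }
In S → X num +: X is followed by num '+', add FIRST(num '+') \ {ε} = { 'num' }

Taking the union: FOLLOW(X) = { $, 'num' }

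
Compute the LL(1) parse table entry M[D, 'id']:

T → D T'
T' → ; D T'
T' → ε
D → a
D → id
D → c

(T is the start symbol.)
To find M[D, 'id'], we find productions for D where 'id' is in the predict set (PREDICT(N → α) = (FIRST(α) \ {ε}) ∪ (FOLLOW(N) if α ⇒* ε)).

D → a: PREDICT = { 'a' }
D → id: PREDICT = { 'id' }
  'id' is in predict set, so this production goes in M[D, 'id']
D → c: PREDICT = { 'c' }

M[D, 'id'] = D → id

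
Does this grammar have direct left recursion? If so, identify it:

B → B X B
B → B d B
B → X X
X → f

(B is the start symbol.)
Yes, B is left-recursive

Direct left recursion occurs when N → N α for some non-terminal N (the right-hand side begins with the left-hand side itself).

B → B X B: LEFT RECURSIVE (starts with B)
B → B d B: LEFT RECURSIVE (starts with B)
B → X X: starts with X
X → f: starts with f

The grammar has direct left recursion on: B.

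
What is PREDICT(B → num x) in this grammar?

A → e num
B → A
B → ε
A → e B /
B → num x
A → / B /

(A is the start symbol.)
PREDICT(B → num x) = (FIRST(RHS) \ {ε}) ∪ (FOLLOW(B) if ε ∈ FIRST(RHS), i.e. RHS ⇒* ε)
FIRST(num x) = { 'num' }
ε ∉ FIRST(num x), so FOLLOW(B) is not added.
PREDICT(B → num x) = { 'num' }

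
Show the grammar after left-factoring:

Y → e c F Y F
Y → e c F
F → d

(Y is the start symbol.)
Left-factoring transforms A → αβ₁ | αβ₂ into A → αA' and A' → β₁ | β₂
(α is the longest common prefix among the alternatives). Repeat until
no nonterminal has two alternatives with a common prefix.

Round 1: Y has alternatives sharing prefix 'e c F'. Introduce Y': Y → e c F Y'
  Add: Y' → Y F
  Add: Y' → ε

No remaining common prefixes — done.

Resulting grammar:
Y → e c F Y'
Y' → Y F
Y' → ε
F → d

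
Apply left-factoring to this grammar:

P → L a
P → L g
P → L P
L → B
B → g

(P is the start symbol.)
Left-factoring transforms A → αβ₁ | αβ₂ into A → αA' and A' → β₁ | β₂
(α is the longest common prefix among the alternatives). Repeat until
no nonterminal has two alternatives with a common prefix.

Round 1: P has alternatives sharing prefix 'L'. Introduce P': P → L P'
  Add: P' → a
  Add: P' → g
  Add: P' → P

No remaining common prefixes — done.

Resulting grammar:
P → L P'
P' → a
P' → g
P' → P
L → B
B → g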